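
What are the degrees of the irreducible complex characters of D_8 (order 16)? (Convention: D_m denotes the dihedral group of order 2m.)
Dimensions: 1, 1, 1, 1, 2, 2, 2

Reasoning: There are 7 irreducibles (= number of conjugacy classes). Their dimensions d_i satisfy sum d_i^2 = |G| = 16: 1 + 1 + 1 + 1 + 4 + 4 + 4 = 16.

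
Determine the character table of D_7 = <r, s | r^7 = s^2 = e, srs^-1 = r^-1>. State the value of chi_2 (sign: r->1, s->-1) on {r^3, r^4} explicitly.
Conjugacy classes: {e} of size 1, {r^1, r^6} of size 2, {r^2, r^5} of size 2, {r^3, r^4} of size 2, {s, sr, ..., sr^6} of size 7.
Character table:
  irrep \ class              {e} (size 1)  {r^1, r^6} (size 2)  {r^2, r^5} (size 2)  {r^3, r^4} (size 2)  {s, sr, ..., sr^6} (size 7)
  chi_1 (triv)               1             1                    1                    1                    1                          
  chi_2 (sign: r->1, s->-1)  1             1                    1                    1                    -1                         
  chi_3 (2d, j=1)            2             2*cos(2*pi/7)        -2*cos(3*pi/7)       -2*cos(pi/7)         0                          
  chi_4 (2d, j=2)            2             -2*cos(3*pi/7)       -2*cos(pi/7)         2*cos(2*pi/7)        0                          
  chi_5 (2d, j=3)            2             -2*cos(pi/7)         2*cos(2*pi/7)        -2*cos(3*pi/7)       0                          

Spot check: chi_2 (sign: r->1, s->-1) on {r^3, r^4} = 1.

Proof sketch: D_7 has order 2*7 = 14 with 5 conjugacy classes, hence 5 irreducibles. Sum of squared dims 1 + 1 + 4 + 4 + 4 = 14 = |G|. Linear characters come from the abelianisation; the 2-dimensional irreps have character r^k -> 2*cos(2*pi*j*k/7), reflections -> 0.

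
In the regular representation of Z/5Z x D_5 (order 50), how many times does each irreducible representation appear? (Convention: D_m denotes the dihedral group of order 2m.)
Each irreducible V_i of dimension d_i appears with multiplicity d_i, i.e. rho_reg = (direct sum over all irreducibles V_i) d_i V_i. The irreducible dimensions for Z/5Z x D_5 are 1, 1, 1, 1, 1, 1, 1, 1, 1, 1, 2, 2, 2, 2, 2, 2, 2, 2, 2, 2: 10 irreducibles of dimension 1, each with multiplicity 1; 10 irreducibles of dimension 2, each with multiplicity 2. Total dimension 10*1*1 + 10*2*2 = 50 = |G|.

Proof sketch: General theorem: in the regular representation of a finite group G, each irreducible appears with multiplicity equal to its dimension. Check: dim(rho_reg) = sum d_i^2 = 1 + 1 + 1 + 1 + 1 + 1 + 1 + 1 + 1 + 1 + 4 + 4 + 4 + 4 + 4 + 4 + 4 + 4 + 4 + 4 = 50 = |G|.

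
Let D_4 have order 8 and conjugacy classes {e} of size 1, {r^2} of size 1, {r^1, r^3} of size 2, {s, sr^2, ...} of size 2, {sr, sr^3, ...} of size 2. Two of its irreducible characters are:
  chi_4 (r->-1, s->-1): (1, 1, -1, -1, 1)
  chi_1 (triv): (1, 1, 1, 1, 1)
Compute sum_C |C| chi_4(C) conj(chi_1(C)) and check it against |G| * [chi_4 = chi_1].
Sum = 0; so <chi_4, chi_1> = 0 (distinct irreducibles are orthogonal).

Working: Compute term by term over conjugacy classes (|C| * chi_4(C) * conj(chi_1(C))):
  1*(1)*conj(1) + 1*(1)*conj(1) + 2*(-1)*conj(1) + 2*(-1)*conj(1) + 2*(1)*conj(1)
  = (1) + (1) + (-2) + (-2) + (2)
  = 0.
Dividing by |G| = 8 gives 0/8 = 0, matching the row-orthogonality relation <chi_4, chi_1> = [chi_4 = chi_1].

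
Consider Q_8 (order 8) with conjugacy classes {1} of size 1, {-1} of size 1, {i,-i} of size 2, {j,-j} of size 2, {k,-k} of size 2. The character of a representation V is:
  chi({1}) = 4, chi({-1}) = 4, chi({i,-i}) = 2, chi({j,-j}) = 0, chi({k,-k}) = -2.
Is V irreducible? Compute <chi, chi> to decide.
Not irreducible (reducible): <chi, chi> = 6 > 1.

Working: <chi, chi> = (1/|G|) sum_C |C| * |chi(C)|^2 = (1/8)[1*|4|^2 + 1*|4|^2 + 2*|2|^2 + 2*|0|^2 + 2*|-2|^2]
  = (1/8)[(16) + (16) + (8) + (0) + (8)] = 48/8 = 6.
A character is irreducible iff <chi, chi> = 1, so this representation is reducible.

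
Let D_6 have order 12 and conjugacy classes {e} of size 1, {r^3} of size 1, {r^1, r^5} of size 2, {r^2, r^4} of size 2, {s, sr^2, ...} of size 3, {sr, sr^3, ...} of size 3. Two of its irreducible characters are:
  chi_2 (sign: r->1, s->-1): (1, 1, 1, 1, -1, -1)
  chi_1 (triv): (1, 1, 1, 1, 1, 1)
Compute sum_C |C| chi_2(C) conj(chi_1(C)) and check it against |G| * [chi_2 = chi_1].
Sum = 0; so <chi_2, chi_1> = 0 (distinct irreducibles are orthogonal).

Why: Compute term by term over conjugacy classes (|C| * chi_2(C) * conj(chi_1(C))):
  1*(1)*conj(1) + 1*(1)*conj(1) + 2*(1)*conj(1) + 2*(1)*conj(1) + 3*(-1)*conj(1) + 3*(-1)*conj(1)
  = (1) + (1) + (2) + (2) + (-3) + (-3)
  = 0.
Dividing by |G| = 12 gives 0/12 = 0, matching the row-orthogonality relation <chi_2, chi_1> = [chi_2 = chi_1].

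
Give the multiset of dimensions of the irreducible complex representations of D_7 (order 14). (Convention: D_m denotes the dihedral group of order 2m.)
Dimensions: 1, 1, 2, 2, 2

Derivation: There are 5 irreducibles (= number of conjugacy classes). Their dimensions d_i satisfy sum d_i^2 = |G| = 14: 1 + 1 + 4 + 4 + 4 = 14.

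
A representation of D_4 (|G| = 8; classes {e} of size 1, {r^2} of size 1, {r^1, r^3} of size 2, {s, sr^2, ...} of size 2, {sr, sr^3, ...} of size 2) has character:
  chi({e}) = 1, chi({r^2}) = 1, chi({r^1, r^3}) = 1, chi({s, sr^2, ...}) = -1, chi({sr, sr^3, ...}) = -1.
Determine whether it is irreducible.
Irreducible: <chi, chi> = 1.

Explanation: <chi, chi> = (1/|G|) sum_C |C| * |chi(C)|^2 = (1/8)[1*|1|^2 + 1*|1|^2 + 2*|1|^2 + 2*|-1|^2 + 2*|-1|^2]
  = (1/8)[(1) + (1) + (2) + (2) + (2)] = 8/8 = 1.
A character is irreducible iff <chi, chi> = 1, so this representation is irreducible.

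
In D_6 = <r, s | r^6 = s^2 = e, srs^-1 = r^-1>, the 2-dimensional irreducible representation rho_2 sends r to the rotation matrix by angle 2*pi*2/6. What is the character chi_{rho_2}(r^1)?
chi_{rho_2}(r^1) = 2*cos(2*pi*2*1/6) = -1

Details: rho_2(r^1) is rotation by angle 2*pi*2*1/6, whose trace is 2*cos(2*pi*2*1/6) = -1.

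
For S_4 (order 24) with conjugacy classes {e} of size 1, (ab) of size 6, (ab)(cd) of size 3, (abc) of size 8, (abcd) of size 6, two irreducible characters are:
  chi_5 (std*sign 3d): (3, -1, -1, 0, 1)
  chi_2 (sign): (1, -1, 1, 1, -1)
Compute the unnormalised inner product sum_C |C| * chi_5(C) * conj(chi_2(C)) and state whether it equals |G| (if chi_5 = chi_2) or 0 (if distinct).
Sum = 0; so <chi_5, chi_2> = 0 (distinct irreducibles are orthogonal).

Working: Compute term by term over conjugacy classes (|C| * chi_5(C) * conj(chi_2(C))):
  1*(3)*conj(1) + 6*(-1)*conj(-1) + 3*(-1)*conj(1) + 8*(0)*conj(1) + 6*(1)*conj(-1)
  = (3) + (6) + (-3) + (0) + (-6)
  = 0.
Dividing by |G| = 24 gives 0/24 = 0, matching the row-orthogonality relation <chi_5, chi_2> = [chi_5 = chi_2].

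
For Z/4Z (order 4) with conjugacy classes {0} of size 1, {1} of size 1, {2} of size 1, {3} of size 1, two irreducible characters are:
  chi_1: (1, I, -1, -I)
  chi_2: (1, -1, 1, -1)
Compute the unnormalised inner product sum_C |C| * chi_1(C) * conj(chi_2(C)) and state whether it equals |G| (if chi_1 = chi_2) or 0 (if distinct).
Sum = 0; so <chi_1, chi_2> = 0 (distinct irreducibles are orthogonal).

Argument: Compute term by term over conjugacy classes (|C| * chi_1(C) * conj(chi_2(C))):
  1*(1)*conj(1) + 1*(I)*conj(-1) + 1*(-1)*conj(1) + 1*(-I)*conj(-1)
  = (1) + (-I) + (-1) + (I)
  = 0.
(Exp terms are combined using exp(i*s)*conj(exp(i*t)) = exp(i*(s-t)), and sums of them are collapsed using the identity that for every m > 1 the m distinct m-th roots of unity sum to 0, e.g. 1 + exp(2*I*pi/3) + exp(-2*I*pi/3) = 0.)
Dividing by |G| = 4 gives 0/4 = 0, matching the row-orthogonality relation <chi_1, chi_2> = [chi_1 = chi_2].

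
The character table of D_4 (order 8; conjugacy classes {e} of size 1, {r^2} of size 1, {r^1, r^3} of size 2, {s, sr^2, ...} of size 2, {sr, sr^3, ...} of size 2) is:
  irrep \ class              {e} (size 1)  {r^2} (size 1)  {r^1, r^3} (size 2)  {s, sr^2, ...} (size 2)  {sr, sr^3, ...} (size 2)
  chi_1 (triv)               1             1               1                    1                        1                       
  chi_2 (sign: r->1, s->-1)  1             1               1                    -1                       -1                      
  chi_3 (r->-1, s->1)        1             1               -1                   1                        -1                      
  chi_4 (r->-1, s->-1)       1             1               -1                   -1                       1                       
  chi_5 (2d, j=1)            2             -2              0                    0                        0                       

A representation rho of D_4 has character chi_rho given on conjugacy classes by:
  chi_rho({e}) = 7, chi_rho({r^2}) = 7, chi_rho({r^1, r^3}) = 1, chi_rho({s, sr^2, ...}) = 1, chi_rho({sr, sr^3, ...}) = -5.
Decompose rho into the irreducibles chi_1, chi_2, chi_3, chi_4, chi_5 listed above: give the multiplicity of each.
Multiplicities: chi_1: 1, chi_2: 3, chi_3: 3, chi_4: 0, chi_5: 0.

Details: Use <chi_rho, chi> = (1/|G|) sum_C |C| * chi_rho(C) * conj(chi(C)) with |G| = 8 for each irreducible chi in the table:
  <chi_rho, chi_1> = (1/8)[1*(7)*conj(1) + 1*(7)*conj(1) + 2*(1)*conj(1) + 2*(1)*conj(1) + 2*(-5)*conj(1)]
      = (1/8)[(7) + (7) + (2) + (2) + (-10)] = 8/8 = 1
  <chi_rho, chi_2> = (1/8)[1*(7)*conj(1) + 1*(7)*conj(1) + 2*(1)*conj(1) + 2*(1)*conj(-1) + 2*(-5)*conj(-1)]
      = (1/8)[(7) + (7) + (2) + (-2) + (10)] = 24/8 = 3
  <chi_rho, chi_3> = (1/8)[1*(7)*conj(1) + 1*(7)*conj(1) + 2*(1)*conj(-1) + 2*(1)*conj(1) + 2*(-5)*conj(-1)]
      = (1/8)[(7) + (7) + (-2) + (2) + (10)] = 24/8 = 3
  <chi_rho, chi_4> = (1/8)[1*(7)*conj(1) + 1*(7)*conj(1) + 2*(1)*conj(-1) + 2*(1)*conj(-1) + 2*(-5)*conj(1)]
      = (1/8)[(7) + (7) + (-2) + (-2) + (-10)] = 0/8 = 0
  <chi_rho, chi_5> = (1/8)[1*(7)*conj(2) + 1*(7)*conj(-2) + 2*(1)*conj(0) + 2*(1)*conj(0) + 2*(-5)*conj(0)]
      = (1/8)[(14) + (-14) + (0) + (0) + (0)] = 0/8 = 0
Dimension check: dim(rho) = sum (mult * dim) = 1*1 + 3*1 + 3*1 + 0*1 + 0*2 = 7 = chi_rho(e) = 7.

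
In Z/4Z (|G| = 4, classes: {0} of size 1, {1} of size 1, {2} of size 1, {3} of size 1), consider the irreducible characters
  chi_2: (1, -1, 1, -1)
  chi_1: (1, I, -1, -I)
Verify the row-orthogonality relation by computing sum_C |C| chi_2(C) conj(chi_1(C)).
Sum = 0; so <chi_2, chi_1> = 0 (distinct irreducibles are orthogonal).

Explanation: Compute term by term over conjugacy classes (|C| * chi_2(C) * conj(chi_1(C))):
  1*(1)*conj(1) + 1*(-1)*conj(I) + 1*(1)*conj(-1) + 1*(-1)*conj(-I)
  = (1) + (I) + (-1) + (-I)
  = 0.
(Exp terms are combined using exp(i*s)*conj(exp(i*t)) = exp(i*(s-t)), and sums of them are collapsed using the identity that for every m > 1 the m distinct m-th roots of unity sum to 0, e.g. 1 + exp(2*I*pi/3) + exp(-2*I*pi/3) = 0.)
Dividing by |G| = 4 gives 0/4 = 0, matching the row-orthogonality relation <chi_2, chi_1> = [chi_2 = chi_1].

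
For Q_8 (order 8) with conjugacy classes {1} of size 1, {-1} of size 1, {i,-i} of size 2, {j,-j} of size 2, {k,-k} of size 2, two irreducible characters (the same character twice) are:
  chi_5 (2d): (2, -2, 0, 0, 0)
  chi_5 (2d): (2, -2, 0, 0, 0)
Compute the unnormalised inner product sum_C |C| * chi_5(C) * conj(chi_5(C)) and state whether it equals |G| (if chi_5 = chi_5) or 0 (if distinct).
Sum = 8 = |G| = 8; so <chi_5, chi_5> = 1 (norm-1 confirms irreducibility).

Reasoning: Compute term by term over conjugacy classes (|C| * chi_5(C) * conj(chi_5(C))):
  1*(2)*conj(2) + 1*(-2)*conj(-2) + 2*(0)*conj(0) + 2*(0)*conj(0) + 2*(0)*conj(0)
  = (4) + (4) + (0) + (0) + (0)
  = 8.
Dividing by |G| = 8 gives 8/8 = 1, matching the row-orthogonality relation <chi_5, chi_5> = [chi_5 = chi_5].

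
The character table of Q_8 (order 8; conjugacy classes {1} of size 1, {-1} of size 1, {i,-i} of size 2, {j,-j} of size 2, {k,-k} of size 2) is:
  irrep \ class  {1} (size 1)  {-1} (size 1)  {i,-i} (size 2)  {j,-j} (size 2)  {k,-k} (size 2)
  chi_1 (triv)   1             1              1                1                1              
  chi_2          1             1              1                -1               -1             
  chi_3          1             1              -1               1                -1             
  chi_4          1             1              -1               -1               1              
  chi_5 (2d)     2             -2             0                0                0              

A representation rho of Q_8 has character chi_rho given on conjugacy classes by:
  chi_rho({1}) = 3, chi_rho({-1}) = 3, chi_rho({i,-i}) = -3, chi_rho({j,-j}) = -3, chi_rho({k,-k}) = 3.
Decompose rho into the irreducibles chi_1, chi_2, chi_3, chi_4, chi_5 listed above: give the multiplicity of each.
Multiplicities: chi_1: 0, chi_2: 0, chi_3: 0, chi_4: 3, chi_5: 0.

Working: Use <chi_rho, chi> = (1/|G|) sum_C |C| * chi_rho(C) * conj(chi(C)) with |G| = 8 for each irreducible chi in the table:
  <chi_rho, chi_1> = (1/8)[1*(3)*conj(1) + 1*(3)*conj(1) + 2*(-3)*conj(1) + 2*(-3)*conj(1) + 2*(3)*conj(1)]
      = (1/8)[(3) + (3) + (-6) + (-6) + (6)] = 0/8 = 0
  <chi_rho, chi_2> = (1/8)[1*(3)*conj(1) + 1*(3)*conj(1) + 2*(-3)*conj(1) + 2*(-3)*conj(-1) + 2*(3)*conj(-1)]
      = (1/8)[(3) + (3) + (-6) + (6) + (-6)] = 0/8 = 0
  <chi_rho, chi_3> = (1/8)[1*(3)*conj(1) + 1*(3)*conj(1) + 2*(-3)*conj(-1) + 2*(-3)*conj(1) + 2*(3)*conj(-1)]
      = (1/8)[(3) + (3) + (6) + (-6) + (-6)] = 0/8 = 0
  <chi_rho, chi_4> = (1/8)[1*(3)*conj(1) + 1*(3)*conj(1) + 2*(-3)*conj(-1) + 2*(-3)*conj(-1) + 2*(3)*conj(1)]
      = (1/8)[(3) + (3) + (6) + (6) + (6)] = 24/8 = 3
  <chi_rho, chi_5> = (1/8)[1*(3)*conj(2) + 1*(3)*conj(-2) + 2*(-3)*conj(0) + 2*(-3)*conj(0) + 2*(3)*conj(0)]
      = (1/8)[(6) + (-6) + (0) + (0) + (0)] = 0/8 = 0
Dimension check: dim(rho) = sum (mult * dim) = 0*1 + 0*1 + 0*1 + 3*1 + 0*2 = 3 = chi_rho(e) = 3.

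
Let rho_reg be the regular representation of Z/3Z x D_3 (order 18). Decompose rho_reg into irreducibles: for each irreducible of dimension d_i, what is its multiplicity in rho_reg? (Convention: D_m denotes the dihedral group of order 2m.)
Each irreducible V_i of dimension d_i appears with multiplicity d_i, i.e. rho_reg = (direct sum over all irreducibles V_i) d_i V_i. The irreducible dimensions for Z/3Z x D_3 are 1, 1, 1, 1, 1, 1, 2, 2, 2: 6 irreducibles of dimension 1, each with multiplicity 1; 3 irreducibles of dimension 2, each with multiplicity 2. Total dimension 6*1*1 + 3*2*2 = 18 = |G|.

Derivation: General theorem: in the regular representation of a finite group G, each irreducible appears with multiplicity equal to its dimension. Check: dim(rho_reg) = sum d_i^2 = 1 + 1 + 1 + 1 + 1 + 1 + 4 + 4 + 4 = 18 = |G|.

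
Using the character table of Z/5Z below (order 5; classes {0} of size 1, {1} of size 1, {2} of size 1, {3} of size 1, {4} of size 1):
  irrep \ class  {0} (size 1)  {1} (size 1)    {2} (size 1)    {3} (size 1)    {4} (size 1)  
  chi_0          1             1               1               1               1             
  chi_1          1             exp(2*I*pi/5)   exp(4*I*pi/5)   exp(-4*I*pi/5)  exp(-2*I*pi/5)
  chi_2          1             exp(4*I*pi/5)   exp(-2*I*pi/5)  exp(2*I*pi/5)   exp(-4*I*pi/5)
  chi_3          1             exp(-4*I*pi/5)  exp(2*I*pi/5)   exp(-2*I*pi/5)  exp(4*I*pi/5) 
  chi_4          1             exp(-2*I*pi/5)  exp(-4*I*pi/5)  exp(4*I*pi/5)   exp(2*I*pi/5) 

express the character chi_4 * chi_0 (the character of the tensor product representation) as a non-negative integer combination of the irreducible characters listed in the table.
chi_4 tensor chi_0 = chi_4 (all other irreducibles have multiplicity 0).

Reasoning: The character of a tensor product is the pointwise product (chi_4 * chi_0)(C) = chi_4(C) * chi_0(C):
  {0}: (1)*(1), {1}: (exp(-2*I*pi/5))*(1), {2}: (exp(-4*I*pi/5))*(1), {3}: (exp(4*I*pi/5))*(1), {4}: (exp(2*I*pi/5))*(1)
so (chi_4 * chi_0) takes values
  {0} -> 1, {1} -> exp(-2*I*pi/5), {2} -> exp(-4*I*pi/5), {3} -> exp(4*I*pi/5), {4} -> exp(2*I*pi/5).
Now take the inner product of this character with each irreducible chi from the table, <chi_4*chi_0, chi> = (1/5) sum_C |C| (chi_4*chi_0)(C) conj(chi(C)):
  <chi_4*chi_0, chi_0> = (1/5)[1*(1)*conj(1) + 1*(exp(-2*I*pi/5))*conj(1) + 1*(exp(-4*I*pi/5))*conj(1) + 1*(exp(4*I*pi/5))*conj(1) + 1*(exp(2*I*pi/5))*conj(1)]
      = (1/5)[(1) + (exp(-2*I*pi/5)) + (exp(-4*I*pi/5)) + (exp(4*I*pi/5)) + (exp(2*I*pi/5))] = 0/5 = 0
  <chi_4*chi_0, chi_1> = (1/5)[1*(1)*conj(1) + 1*(exp(-2*I*pi/5))*conj(exp(2*I*pi/5)) + 1*(exp(-4*I*pi/5))*conj(exp(4*I*pi/5)) + 1*(exp(4*I*pi/5))*conj(exp(-4*I*pi/5)) + 1*(exp(2*I*pi/5))*conj(exp(-2*I*pi/5))]
      = (1/5)[(1) + (exp(-4*I*pi/5)) + (exp(2*I*pi/5)) + (exp(-2*I*pi/5)) + (exp(4*I*pi/5))] = 0/5 = 0
  <chi_4*chi_0, chi_2> = (1/5)[1*(1)*conj(1) + 1*(exp(-2*I*pi/5))*conj(exp(4*I*pi/5)) + 1*(exp(-4*I*pi/5))*conj(exp(-2*I*pi/5)) + 1*(exp(4*I*pi/5))*conj(exp(2*I*pi/5)) + 1*(exp(2*I*pi/5))*conj(exp(-4*I*pi/5))]
      = (1/5)[(1) + (exp(4*I*pi/5)) + (exp(-2*I*pi/5)) + (exp(2*I*pi/5)) + (exp(-4*I*pi/5))] = 0/5 = 0
  <chi_4*chi_0, chi_3> = (1/5)[1*(1)*conj(1) + 1*(exp(-2*I*pi/5))*conj(exp(-4*I*pi/5)) + 1*(exp(-4*I*pi/5))*conj(exp(2*I*pi/5)) + 1*(exp(4*I*pi/5))*conj(exp(-2*I*pi/5)) + 1*(exp(2*I*pi/5))*conj(exp(4*I*pi/5))]
      = (1/5)[(1) + (exp(2*I*pi/5)) + (exp(4*I*pi/5)) + (exp(-4*I*pi/5)) + (exp(-2*I*pi/5))] = 0/5 = 0
  <chi_4*chi_0, chi_4> = (1/5)[1*(1)*conj(1) + 1*(exp(-2*I*pi/5))*conj(exp(-2*I*pi/5)) + 1*(exp(-4*I*pi/5))*conj(exp(-4*I*pi/5)) + 1*(exp(4*I*pi/5))*conj(exp(4*I*pi/5)) + 1*(exp(2*I*pi/5))*conj(exp(2*I*pi/5))]
      = (1/5)[(1) + (1) + (1) + (1) + (1)] = 5/5 = 1
(Exp terms are combined using exp(i*s)*conj(exp(i*t)) = exp(i*(s-t)), and sums of them are collapsed using the identity that for every m > 1 the m distinct m-th roots of unity sum to 0, e.g. 1 + exp(2*I*pi/3) + exp(-2*I*pi/3) = 0.)
Hence the multiplicities are chi_4: 1. Dimension check: dim(chi_4)*dim(chi_0) = 1*1 = 1 and sum (mult * dim) = 1*1 = 1.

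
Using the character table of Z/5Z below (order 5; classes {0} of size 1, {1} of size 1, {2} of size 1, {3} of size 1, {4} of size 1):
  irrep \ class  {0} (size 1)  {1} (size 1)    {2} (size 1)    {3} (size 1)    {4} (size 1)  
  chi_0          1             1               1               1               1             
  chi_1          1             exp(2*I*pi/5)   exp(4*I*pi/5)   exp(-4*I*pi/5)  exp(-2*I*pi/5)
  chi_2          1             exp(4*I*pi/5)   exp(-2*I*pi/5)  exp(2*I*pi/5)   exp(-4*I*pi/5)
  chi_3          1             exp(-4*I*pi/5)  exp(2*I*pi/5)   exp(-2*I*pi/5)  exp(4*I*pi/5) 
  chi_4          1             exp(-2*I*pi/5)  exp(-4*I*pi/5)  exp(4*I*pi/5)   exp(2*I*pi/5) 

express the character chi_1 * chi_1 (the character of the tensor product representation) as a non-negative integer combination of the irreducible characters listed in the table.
chi_1 tensor chi_1 = chi_2 (all other irreducibles have multiplicity 0).

Derivation: The character of a tensor product is the pointwise product (chi_1 * chi_1)(C) = chi_1(C) * chi_1(C):
  {0}: (1)*(1), {1}: (exp(2*I*pi/5))*(exp(2*I*pi/5)), {2}: (exp(4*I*pi/5))*(exp(4*I*pi/5)), {3}: (exp(-4*I*pi/5))*(exp(-4*I*pi/5)), {4}: (exp(-2*I*pi/5))*(exp(-2*I*pi/5))
so (chi_1 * chi_1) takes values
  {0} -> 1, {1} -> exp(4*I*pi/5), {2} -> exp(-2*I*pi/5), {3} -> exp(2*I*pi/5), {4} -> exp(-4*I*pi/5).
Now take the inner product of this character with each irreducible chi from the table, <chi_1*chi_1, chi> = (1/5) sum_C |C| (chi_1*chi_1)(C) conj(chi(C)):
  <chi_1*chi_1, chi_0> = (1/5)[1*(1)*conj(1) + 1*(exp(4*I*pi/5))*conj(1) + 1*(exp(-2*I*pi/5))*conj(1) + 1*(exp(2*I*pi/5))*conj(1) + 1*(exp(-4*I*pi/5))*conj(1)]
      = (1/5)[(1) + (exp(4*I*pi/5)) + (exp(-2*I*pi/5)) + (exp(2*I*pi/5)) + (exp(-4*I*pi/5))] = 0/5 = 0
  <chi_1*chi_1, chi_1> = (1/5)[1*(1)*conj(1) + 1*(exp(4*I*pi/5))*conj(exp(2*I*pi/5)) + 1*(exp(-2*I*pi/5))*conj(exp(4*I*pi/5)) + 1*(exp(2*I*pi/5))*conj(exp(-4*I*pi/5)) + 1*(exp(-4*I*pi/5))*conj(exp(-2*I*pi/5))]
      = (1/5)[(1) + (exp(2*I*pi/5)) + (exp(4*I*pi/5)) + (exp(-4*I*pi/5)) + (exp(-2*I*pi/5))] = 0/5 = 0
  <chi_1*chi_1, chi_2> = (1/5)[1*(1)*conj(1) + 1*(exp(4*I*pi/5))*conj(exp(4*I*pi/5)) + 1*(exp(-2*I*pi/5))*conj(exp(-2*I*pi/5)) + 1*(exp(2*I*pi/5))*conj(exp(2*I*pi/5)) + 1*(exp(-4*I*pi/5))*conj(exp(-4*I*pi/5))]
      = (1/5)[(1) + (1) + (1) + (1) + (1)] = 5/5 = 1
  <chi_1*chi_1, chi_3> = (1/5)[1*(1)*conj(1) + 1*(exp(4*I*pi/5))*conj(exp(-4*I*pi/5)) + 1*(exp(-2*I*pi/5))*conj(exp(2*I*pi/5)) + 1*(exp(2*I*pi/5))*conj(exp(-2*I*pi/5)) + 1*(exp(-4*I*pi/5))*conj(exp(4*I*pi/5))]
      = (1/5)[(1) + (exp(-2*I*pi/5)) + (exp(-4*I*pi/5)) + (exp(4*I*pi/5)) + (exp(2*I*pi/5))] = 0/5 = 0
  <chi_1*chi_1, chi_4> = (1/5)[1*(1)*conj(1) + 1*(exp(4*I*pi/5))*conj(exp(-2*I*pi/5)) + 1*(exp(-2*I*pi/5))*conj(exp(-4*I*pi/5)) + 1*(exp(2*I*pi/5))*conj(exp(4*I*pi/5)) + 1*(exp(-4*I*pi/5))*conj(exp(2*I*pi/5))]
      = (1/5)[(1) + (exp(-4*I*pi/5)) + (exp(2*I*pi/5)) + (exp(-2*I*pi/5)) + (exp(4*I*pi/5))] = 0/5 = 0
(Exp terms are combined using exp(i*s)*conj(exp(i*t)) = exp(i*(s-t)), and sums of them are collapsed using the identity that for every m > 1 the m distinct m-th roots of unity sum to 0, e.g. 1 + exp(2*I*pi/3) + exp(-2*I*pi/3) = 0.)
Hence the multiplicities are chi_2: 1. Dimension check: dim(chi_1)*dim(chi_1) = 1*1 = 1 and sum (mult * dim) = 1*1 = 1.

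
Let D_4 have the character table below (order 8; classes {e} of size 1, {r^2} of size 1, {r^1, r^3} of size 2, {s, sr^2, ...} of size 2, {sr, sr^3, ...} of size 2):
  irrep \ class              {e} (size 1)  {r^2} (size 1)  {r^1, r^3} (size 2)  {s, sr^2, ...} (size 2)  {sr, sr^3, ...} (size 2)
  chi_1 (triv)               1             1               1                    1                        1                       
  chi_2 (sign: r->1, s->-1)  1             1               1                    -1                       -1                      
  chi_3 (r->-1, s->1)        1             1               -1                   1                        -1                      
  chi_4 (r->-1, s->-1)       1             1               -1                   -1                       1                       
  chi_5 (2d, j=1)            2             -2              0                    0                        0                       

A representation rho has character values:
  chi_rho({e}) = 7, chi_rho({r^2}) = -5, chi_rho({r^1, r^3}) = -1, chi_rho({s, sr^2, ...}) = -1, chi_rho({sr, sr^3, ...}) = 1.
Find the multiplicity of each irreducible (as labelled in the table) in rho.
Multiplicities: chi_1: 0, chi_2: 0, chi_3: 0, chi_4: 1, chi_5: 3.

Details: Use <chi_rho, chi> = (1/|G|) sum_C |C| * chi_rho(C) * conj(chi(C)) with |G| = 8 for each irreducible chi in the table:
  <chi_rho, chi_1> = (1/8)[1*(7)*conj(1) + 1*(-5)*conj(1) + 2*(-1)*conj(1) + 2*(-1)*conj(1) + 2*(1)*conj(1)]
      = (1/8)[(7) + (-5) + (-2) + (-2) + (2)] = 0/8 = 0
  <chi_rho, chi_2> = (1/8)[1*(7)*conj(1) + 1*(-5)*conj(1) + 2*(-1)*conj(1) + 2*(-1)*conj(-1) + 2*(1)*conj(-1)]
      = (1/8)[(7) + (-5) + (-2) + (2) + (-2)] = 0/8 = 0
  <chi_rho, chi_3> = (1/8)[1*(7)*conj(1) + 1*(-5)*conj(1) + 2*(-1)*conj(-1) + 2*(-1)*conj(1) + 2*(1)*conj(-1)]
      = (1/8)[(7) + (-5) + (2) + (-2) + (-2)] = 0/8 = 0
  <chi_rho, chi_4> = (1/8)[1*(7)*conj(1) + 1*(-5)*conj(1) + 2*(-1)*conj(-1) + 2*(-1)*conj(-1) + 2*(1)*conj(1)]
      = (1/8)[(7) + (-5) + (2) + (2) + (2)] = 8/8 = 1
  <chi_rho, chi_5> = (1/8)[1*(7)*conj(2) + 1*(-5)*conj(-2) + 2*(-1)*conj(0) + 2*(-1)*conj(0) + 2*(1)*conj(0)]
      = (1/8)[(14) + (10) + (0) + (0) + (0)] = 24/8 = 3
Dimension check: dim(rho) = sum (mult * dim) = 0*1 + 0*1 + 0*1 + 1*1 + 3*2 = 7 = chi_rho(e) = 7.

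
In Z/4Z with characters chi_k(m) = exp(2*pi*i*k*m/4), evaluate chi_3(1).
chi_3(1) = zeta_4^3 = -I

Why: chi_3(1) = zeta_4^(3*1) = zeta_4^3. Since zeta_4^4 = 1, this equals zeta_4^3 = exp(2*pi*i*3/4) = -I.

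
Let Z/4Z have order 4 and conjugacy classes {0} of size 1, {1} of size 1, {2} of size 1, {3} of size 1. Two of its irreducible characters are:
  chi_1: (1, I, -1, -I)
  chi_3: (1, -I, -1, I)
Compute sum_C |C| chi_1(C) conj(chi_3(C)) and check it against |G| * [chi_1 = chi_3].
Sum = 0; so <chi_1, chi_3> = 0 (distinct irreducibles are orthogonal).

Explanation: Compute term by term over conjugacy classes (|C| * chi_1(C) * conj(chi_3(C))):
  1*(1)*conj(1) + 1*(I)*conj(-I) + 1*(-1)*conj(-1) + 1*(-I)*conj(I)
  = (1) + (-1) + (1) + (-1)
  = 0.
(Exp terms are combined using exp(i*s)*conj(exp(i*t)) = exp(i*(s-t)), and sums of them are collapsed using the identity that for every m > 1 the m distinct m-th roots of unity sum to 0, e.g. 1 + exp(2*I*pi/3) + exp(-2*I*pi/3) = 0.)
Dividing by |G| = 4 gives 0/4 = 0, matching the row-orthogonality relation <chi_1, chi_3> = [chi_1 = chi_3].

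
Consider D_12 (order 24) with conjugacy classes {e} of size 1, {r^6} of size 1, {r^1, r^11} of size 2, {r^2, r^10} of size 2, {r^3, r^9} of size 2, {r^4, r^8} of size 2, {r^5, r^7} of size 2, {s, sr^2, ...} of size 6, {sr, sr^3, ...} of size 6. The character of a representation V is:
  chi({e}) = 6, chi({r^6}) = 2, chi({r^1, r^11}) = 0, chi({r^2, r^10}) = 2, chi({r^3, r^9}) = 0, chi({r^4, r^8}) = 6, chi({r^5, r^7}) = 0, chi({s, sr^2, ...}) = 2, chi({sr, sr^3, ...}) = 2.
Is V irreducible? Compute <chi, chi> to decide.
Not irreducible (reducible): <chi, chi> = 7 > 1.

Explanation: <chi, chi> = (1/|G|) sum_C |C| * |chi(C)|^2 = (1/24)[1*|6|^2 + 1*|2|^2 + 2*|0|^2 + 2*|2|^2 + 2*|0|^2 + 2*|6|^2 + 2*|0|^2 + 6*|2|^2 + 6*|2|^2]
  = (1/24)[(36) + (4) + (0) + (8) + (0) + (72) + (0) + (24) + (24)] = 168/24 = 7.
A character is irreducible iff <chi, chi> = 1, so this representation is reducible.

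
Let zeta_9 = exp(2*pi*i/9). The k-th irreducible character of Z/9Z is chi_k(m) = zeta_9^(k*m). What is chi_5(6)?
chi_5(6) = zeta_9^30 = exp(2*I*pi/3)

Proof sketch: chi_5(6) = zeta_9^(5*6) = zeta_9^30. Since zeta_9^9 = 1, this equals zeta_9^3 = exp(2*pi*i*3/9) = exp(2*I*pi/3).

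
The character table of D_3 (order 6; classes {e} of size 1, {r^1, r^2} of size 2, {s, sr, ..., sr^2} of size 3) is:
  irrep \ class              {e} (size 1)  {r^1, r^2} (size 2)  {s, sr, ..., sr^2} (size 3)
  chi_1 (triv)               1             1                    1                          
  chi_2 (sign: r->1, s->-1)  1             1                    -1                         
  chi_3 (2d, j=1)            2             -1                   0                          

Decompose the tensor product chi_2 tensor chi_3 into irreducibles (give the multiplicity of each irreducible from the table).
chi_2 tensor chi_3 = chi_3 (all other irreducibles have multiplicity 0).

Working: The character of a tensor product is the pointwise product (chi_2 * chi_3)(C) = chi_2(C) * chi_3(C):
  {e}: (1)*(2), {r^1, r^2}: (1)*(-1), {s, sr, ..., sr^2}: (-1)*(0)
so (chi_2 * chi_3) takes values
  {e} -> 2, {r^1, r^2} -> -1, {s, sr, ..., sr^2} -> 0.
Now take the inner product of this character with each irreducible chi from the table, <chi_2*chi_3, chi> = (1/6) sum_C |C| (chi_2*chi_3)(C) conj(chi(C)):
  <chi_2*chi_3, chi_1> = (1/6)[1*(2)*conj(1) + 2*(-1)*conj(1) + 3*(0)*conj(1)]
      = (1/6)[(2) + (-2) + (0)] = 0/6 = 0
  <chi_2*chi_3, chi_2> = (1/6)[1*(2)*conj(1) + 2*(-1)*conj(1) + 3*(0)*conj(-1)]
      = (1/6)[(2) + (-2) + (0)] = 0/6 = 0
  <chi_2*chi_3, chi_3> = (1/6)[1*(2)*conj(2) + 2*(-1)*conj(-1) + 3*(0)*conj(0)]
      = (1/6)[(4) + (2) + (0)] = 6/6 = 1
Hence the multiplicities are chi_3: 1. Dimension check: dim(chi_2)*dim(chi_3) = 1*2 = 2 and sum (mult * dim) = 1*2 = 2.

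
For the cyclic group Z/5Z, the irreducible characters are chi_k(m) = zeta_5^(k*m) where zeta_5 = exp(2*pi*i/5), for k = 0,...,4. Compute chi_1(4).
chi_1(4) = zeta_5^4 = exp(-2*I*pi/5)

Details: chi_1(4) = zeta_5^(1*4) = zeta_5^4. Since zeta_5^5 = 1, this equals zeta_5^4 = exp(2*pi*i*4/5) = exp(-2*I*pi/5).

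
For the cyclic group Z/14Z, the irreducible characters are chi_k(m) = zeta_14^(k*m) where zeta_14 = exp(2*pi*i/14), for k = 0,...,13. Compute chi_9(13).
chi_9(13) = zeta_14^117 = exp(5*I*pi/7)

Working: chi_9(13) = zeta_14^(9*13) = zeta_14^117. Since zeta_14^14 = 1, this equals zeta_14^5 = exp(2*pi*i*5/14) = exp(5*I*pi/7).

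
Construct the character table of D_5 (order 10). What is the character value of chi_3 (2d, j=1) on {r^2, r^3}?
Conjugacy classes: {e} of size 1, {r^1, r^4} of size 2, {r^2, r^3} of size 2, {s, sr, ..., sr^4} of size 5.
Character table:
  irrep \ class              {e} (size 1)  {r^1, r^4} (size 2)  {r^2, r^3} (size 2)  {s, sr, ..., sr^4} (size 5)
  chi_1 (triv)               1             1                    1                    1                          
  chi_2 (sign: r->1, s->-1)  1             1                    1                    -1                         
  chi_3 (2d, j=1)            2             -1/2 + sqrt(5)/2     -sqrt(5)/2 - 1/2     0                          
  chi_4 (2d, j=2)            2             -sqrt(5)/2 - 1/2     -1/2 + sqrt(5)/2     0                          

Spot check: chi_3 (2d, j=1) on {r^2, r^3} = -sqrt(5)/2 - 1/2.

Why: D_5 has order 2*5 = 10 with 4 conjugacy classes, hence 4 irreducibles. Sum of squared dims 1 + 1 + 4 + 4 = 10 = |G|. Linear characters come from the abelianisation; the 2-dimensional irreps have character r^k -> 2*cos(2*pi*j*k/5), reflections -> 0.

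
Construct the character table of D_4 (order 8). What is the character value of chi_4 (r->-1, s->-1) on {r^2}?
Conjugacy classes: {e} of size 1, {r^2} of size 1, {r^1, r^3} of size 2, {s, sr^2, ...} of size 2, {sr, sr^3, ...} of size 2.
Character table:
  irrep \ class              {e} (size 1)  {r^2} (size 1)  {r^1, r^3} (size 2)  {s, sr^2, ...} (size 2)  {sr, sr^3, ...} (size 2)
  chi_1 (triv)               1             1               1                    1                        1                       
  chi_2 (sign: r->1, s->-1)  1             1               1                    -1                       -1                      
  chi_3 (r->-1, s->1)        1             1               -1                   1                        -1                      
  chi_4 (r->-1, s->-1)       1             1               -1                   -1                       1                       
  chi_5 (2d, j=1)            2             -2              0                    0                        0                       

Spot check: chi_4 (r->-1, s->-1) on {r^2} = 1.

Details: D_4 has order 2*4 = 8 with 5 conjugacy classes, hence 5 irreducibles. Sum of squared dims 1 + 1 + 1 + 1 + 4 = 8 = |G|. Linear characters come from the abelianisation; the 2-dimensional irreps have character r^k -> 2*cos(2*pi*j*k/4), reflections -> 0.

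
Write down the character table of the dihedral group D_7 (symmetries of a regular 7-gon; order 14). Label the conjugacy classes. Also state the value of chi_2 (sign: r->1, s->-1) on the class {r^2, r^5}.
Conjugacy classes: {e} of size 1, {r^1, r^6} of size 2, {r^2, r^5} of size 2, {r^3, r^4} of size 2, {s, sr, ..., sr^6} of size 7.
Character table:
  irrep \ class              {e} (size 1)  {r^1, r^6} (size 2)  {r^2, r^5} (size 2)  {r^3, r^4} (size 2)  {s, sr, ..., sr^6} (size 7)
  chi_1 (triv)               1             1                    1                    1                    1                          
  chi_2 (sign: r->1, s->-1)  1             1                    1                    1                    -1                         
  chi_3 (2d, j=1)            2             2*cos(2*pi/7)        -2*cos(3*pi/7)       -2*cos(pi/7)         0                          
  chi_4 (2d, j=2)            2             -2*cos(3*pi/7)       -2*cos(pi/7)         2*cos(2*pi/7)        0                          
  chi_5 (2d, j=3)            2             -2*cos(pi/7)         2*cos(2*pi/7)        -2*cos(3*pi/7)       0                          

Spot check: chi_2 (sign: r->1, s->-1) on {r^2, r^5} = 1.

Solution. D_7 has order 2*7 = 14 with 5 conjugacy classes, hence 5 irreducibles. Sum of squared dims 1 + 1 + 4 + 4 + 4 = 14 = |G|. Linear characters come from the abelianisation; the 2-dimensional irreps have character r^k -> 2*cos(2*pi*j*k/7), reflections -> 0.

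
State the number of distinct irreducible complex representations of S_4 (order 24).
5

Why: The number of irreducible complex representations of a finite group equals its number of conjugacy classes. Conjugacy classes in S_4 correspond to cycle types, i.e. partitions of 4; there are p(4) = 5 of them, so S_4 (order 24) has exactly 5 irreducible complex representations.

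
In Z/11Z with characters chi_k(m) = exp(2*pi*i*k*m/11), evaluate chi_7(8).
chi_7(8) = zeta_11^56 = exp(2*I*pi/11)

Working: chi_7(8) = zeta_11^(7*8) = zeta_11^56. Since zeta_11^11 = 1, this equals zeta_11^1 = exp(2*pi*i*1/11) = exp(2*I*pi/11).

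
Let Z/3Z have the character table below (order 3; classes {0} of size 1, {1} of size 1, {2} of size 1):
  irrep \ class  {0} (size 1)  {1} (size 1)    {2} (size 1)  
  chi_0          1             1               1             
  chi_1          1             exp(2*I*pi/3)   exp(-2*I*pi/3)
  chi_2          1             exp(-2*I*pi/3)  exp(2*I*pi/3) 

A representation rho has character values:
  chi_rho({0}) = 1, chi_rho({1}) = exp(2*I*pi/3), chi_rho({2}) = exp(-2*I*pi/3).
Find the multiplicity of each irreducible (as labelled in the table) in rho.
Multiplicities: chi_0: 0, chi_1: 1, chi_2: 0.

Reasoning: Use <chi_rho, chi> = (1/|G|) sum_C |C| * chi_rho(C) * conj(chi(C)) with |G| = 3 for each irreducible chi in the table:
  <chi_rho, chi_0> = (1/3)[1*(1)*conj(1) + 1*(exp(2*I*pi/3))*conj(1) + 1*(exp(-2*I*pi/3))*conj(1)]
      = (1/3)[(1) + (exp(2*I*pi/3)) + (exp(-2*I*pi/3))] = 0/3 = 0
  <chi_rho, chi_1> = (1/3)[1*(1)*conj(1) + 1*(exp(2*I*pi/3))*conj(exp(2*I*pi/3)) + 1*(exp(-2*I*pi/3))*conj(exp(-2*I*pi/3))]
      = (1/3)[(1) + (1) + (1)] = 3/3 = 1
  <chi_rho, chi_2> = (1/3)[1*(1)*conj(1) + 1*(exp(2*I*pi/3))*conj(exp(-2*I*pi/3)) + 1*(exp(-2*I*pi/3))*conj(exp(2*I*pi/3))]
      = (1/3)[(1) + (exp(-2*I*pi/3)) + (exp(2*I*pi/3))] = 0/3 = 0
(Exp terms are combined using exp(i*s)*conj(exp(i*t)) = exp(i*(s-t)), and sums of them are collapsed using the identity that for every m > 1 the m distinct m-th roots of unity sum to 0, e.g. 1 + exp(2*I*pi/3) + exp(-2*I*pi/3) = 0.)
Dimension check: dim(rho) = sum (mult * dim) = 0*1 + 1*1 + 0*1 = 1 = chi_rho(e) = 1.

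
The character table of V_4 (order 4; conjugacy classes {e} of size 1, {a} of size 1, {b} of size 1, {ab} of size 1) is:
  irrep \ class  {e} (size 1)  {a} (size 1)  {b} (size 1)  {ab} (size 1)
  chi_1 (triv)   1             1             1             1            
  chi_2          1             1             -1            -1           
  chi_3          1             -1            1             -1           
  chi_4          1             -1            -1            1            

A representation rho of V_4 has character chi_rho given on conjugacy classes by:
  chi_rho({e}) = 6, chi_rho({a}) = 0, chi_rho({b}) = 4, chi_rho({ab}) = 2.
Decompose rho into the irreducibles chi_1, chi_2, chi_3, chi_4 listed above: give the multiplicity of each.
Multiplicities: chi_1: 3, chi_2: 0, chi_3: 2, chi_4: 1.

Why: Use <chi_rho, chi> = (1/|G|) sum_C |C| * chi_rho(C) * conj(chi(C)) with |G| = 4 for each irreducible chi in the table:
  <chi_rho, chi_1> = (1/4)[1*(6)*conj(1) + 1*(0)*conj(1) + 1*(4)*conj(1) + 1*(2)*conj(1)]
      = (1/4)[(6) + (0) + (4) + (2)] = 12/4 = 3
  <chi_rho, chi_2> = (1/4)[1*(6)*conj(1) + 1*(0)*conj(1) + 1*(4)*conj(-1) + 1*(2)*conj(-1)]
      = (1/4)[(6) + (0) + (-4) + (-2)] = 0/4 = 0
  <chi_rho, chi_3> = (1/4)[1*(6)*conj(1) + 1*(0)*conj(-1) + 1*(4)*conj(1) + 1*(2)*conj(-1)]
      = (1/4)[(6) + (0) + (4) + (-2)] = 8/4 = 2
  <chi_rho, chi_4> = (1/4)[1*(6)*conj(1) + 1*(0)*conj(-1) + 1*(4)*conj(-1) + 1*(2)*conj(1)]
      = (1/4)[(6) + (0) + (-4) + (2)] = 4/4 = 1
Dimension check: dim(rho) = sum (mult * dim) = 3*1 + 0*1 + 2*1 + 1*1 = 6 = chi_rho(e) = 6.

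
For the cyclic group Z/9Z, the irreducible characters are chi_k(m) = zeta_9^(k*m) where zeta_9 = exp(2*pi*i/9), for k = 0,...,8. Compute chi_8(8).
chi_8(8) = zeta_9^64 = exp(2*I*pi/9)

Justification: chi_8(8) = zeta_9^(8*8) = zeta_9^64. Since zeta_9^9 = 1, this equals zeta_9^1 = exp(2*pi*i*1/9) = exp(2*I*pi/9).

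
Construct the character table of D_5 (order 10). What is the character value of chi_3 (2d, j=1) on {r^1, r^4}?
Conjugacy classes: {e} of size 1, {r^1, r^4} of size 2, {r^2, r^3} of size 2, {s, sr, ..., sr^4} of size 5.
Character table:
  irrep \ class              {e} (size 1)  {r^1, r^4} (size 2)  {r^2, r^3} (size 2)  {s, sr, ..., sr^4} (size 5)
  chi_1 (triv)               1             1                    1                    1                          
  chi_2 (sign: r->1, s->-1)  1             1                    1                    -1                         
  chi_3 (2d, j=1)            2             -1/2 + sqrt(5)/2     -sqrt(5)/2 - 1/2     0                          
  chi_4 (2d, j=2)            2             -sqrt(5)/2 - 1/2     -1/2 + sqrt(5)/2     0                          

Spot check: chi_3 (2d, j=1) on {r^1, r^4} = -1/2 + sqrt(5)/2.

Reasoning: D_5 has order 2*5 = 10 with 4 conjugacy classes, hence 4 irreducibles. Sum of squared dims 1 + 1 + 4 + 4 = 10 = |G|. Linear characters come from the abelianisation; the 2-dimensional irreps have character r^k -> 2*cos(2*pi*j*k/5), reflections -> 0.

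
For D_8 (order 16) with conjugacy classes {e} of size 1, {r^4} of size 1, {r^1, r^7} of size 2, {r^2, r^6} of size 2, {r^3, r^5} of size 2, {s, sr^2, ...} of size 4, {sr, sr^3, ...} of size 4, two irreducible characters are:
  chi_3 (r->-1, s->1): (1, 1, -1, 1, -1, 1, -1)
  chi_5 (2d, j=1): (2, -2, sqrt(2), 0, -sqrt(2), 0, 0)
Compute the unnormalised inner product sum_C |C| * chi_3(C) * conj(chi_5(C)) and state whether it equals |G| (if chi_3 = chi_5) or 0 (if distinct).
Sum = 0; so <chi_3, chi_5> = 0 (distinct irreducibles are orthogonal).

Solution. Compute term by term over conjugacy classes (|C| * chi_3(C) * conj(chi_5(C))):
  1*(1)*conj(2) + 1*(1)*conj(-2) + 2*(-1)*conj(sqrt(2)) + 2*(1)*conj(0) + 2*(-1)*conj(-sqrt(2)) + 4*(1)*conj(0) + 4*(-1)*conj(0)
  = (2) + (-2) + (-2*sqrt(2)) + (0) + (2*sqrt(2)) + (0) + (0)
  = 0.
Dividing by |G| = 16 gives 0/16 = 0, matching the row-orthogonality relation <chi_3, chi_5> = [chi_3 = chi_5].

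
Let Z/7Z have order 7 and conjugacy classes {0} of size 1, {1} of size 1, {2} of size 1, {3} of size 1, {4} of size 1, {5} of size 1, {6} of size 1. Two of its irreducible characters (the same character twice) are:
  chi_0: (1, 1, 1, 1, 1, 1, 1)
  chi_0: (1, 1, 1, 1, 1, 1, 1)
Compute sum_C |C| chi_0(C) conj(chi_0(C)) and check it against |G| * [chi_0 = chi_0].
Sum = 7 = |G| = 7; so <chi_0, chi_0> = 1 (norm-1 confirms irreducibility).

Solution. Compute term by term over conjugacy classes (|C| * chi_0(C) * conj(chi_0(C))):
  1*(1)*conj(1) + 1*(1)*conj(1) + 1*(1)*conj(1) + 1*(1)*conj(1) + 1*(1)*conj(1) + 1*(1)*conj(1) + 1*(1)*conj(1)
  = (1) + (1) + (1) + (1) + (1) + (1) + (1)
  = 7.
(Exp terms are combined using exp(i*s)*conj(exp(i*t)) = exp(i*(s-t)), and sums of them are collapsed using the identity that for every m > 1 the m distinct m-th roots of unity sum to 0, e.g. 1 + exp(2*I*pi/3) + exp(-2*I*pi/3) = 0.)
Dividing by |G| = 7 gives 7/7 = 1, matching the row-orthogonality relation <chi_0, chi_0> = [chi_0 = chi_0].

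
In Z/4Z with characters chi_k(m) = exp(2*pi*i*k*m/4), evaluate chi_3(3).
chi_3(3) = zeta_4^9 = I

Reasoning: chi_3(3) = zeta_4^(3*3) = zeta_4^9. Since zeta_4^4 = 1, this equals zeta_4^1 = exp(2*pi*i*1/4) = I.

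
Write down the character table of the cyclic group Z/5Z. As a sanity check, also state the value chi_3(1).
Character table of Z/5Z (irreps indexed chi_0,...,chi_4 with chi_k(m) = zeta_5^(k*m), zeta_5 = exp(2*pi*i/5)):
  irrep \ class  {0} (size 1)  {1} (size 1)    {2} (size 1)    {3} (size 1)    {4} (size 1)  
  chi_0          1             1               1               1               1             
  chi_1          1             exp(2*I*pi/5)   exp(4*I*pi/5)   exp(-4*I*pi/5)  exp(-2*I*pi/5)
  chi_2          1             exp(4*I*pi/5)   exp(-2*I*pi/5)  exp(2*I*pi/5)   exp(-4*I*pi/5)
  chi_3          1             exp(-4*I*pi/5)  exp(2*I*pi/5)   exp(-2*I*pi/5)  exp(4*I*pi/5) 
  chi_4          1             exp(-2*I*pi/5)  exp(-4*I*pi/5)  exp(4*I*pi/5)   exp(2*I*pi/5) 

Spot check: chi_3(1) = zeta_5^(3*1) = zeta_5^3 = exp(-4*I*pi/5).

Explanation: Z/5Z is abelian, so all 5 irreducible complex representations are 1-dimensional. They are given by chi_k(m) = zeta_5^(k*m) for k = 0,...,4. Row orthogonality: sum_m chi_k(m) conj(chi_l(m)) = 5 * [k = l].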